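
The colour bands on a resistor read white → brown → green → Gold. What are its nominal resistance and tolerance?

White → 9 (first significant figure)
Brown → 1 (second significant figure)
Green → ×10^5 multiplier
Gold → ±5% tolerance
91 × 100000 = 9100000 Ω

9100000 Ω ±5%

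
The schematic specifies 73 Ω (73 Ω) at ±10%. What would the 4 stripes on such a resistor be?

violet, orange, black, silver

73 Ω = 73 × 10^0.
7 → violet
3 → orange
Multiplier 10^0 → black.
±10% tolerance → silver.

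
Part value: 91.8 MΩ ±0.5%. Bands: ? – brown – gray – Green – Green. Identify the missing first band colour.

white

91800000 Ω = 918 × 10^5.
The first band gives digit 9 of the significand, and 9 is white.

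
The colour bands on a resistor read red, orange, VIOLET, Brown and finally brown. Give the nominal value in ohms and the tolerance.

Red → 2 (first significant figure)
Orange → 3 (second significant figure)
Violet → 7 (third significant figure)
Brown → ×10 multiplier
Brown → ±1% tolerance
237 × 10 = 2370 Ω

2370 Ω ±1%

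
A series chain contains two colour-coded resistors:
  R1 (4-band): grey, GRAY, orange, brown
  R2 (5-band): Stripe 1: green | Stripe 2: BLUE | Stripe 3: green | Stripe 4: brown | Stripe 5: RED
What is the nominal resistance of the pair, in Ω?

93650 Ω

R1: grey, grey → 88; orange ×10^3 → 88000 Ω.
R2: green, blue, green → 565; brown ×10 → 5650 Ω.
Series: 88000 + 5650 = 93650 Ω.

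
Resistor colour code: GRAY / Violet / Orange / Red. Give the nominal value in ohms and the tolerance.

Grey → 8 (first significant figure)
Violet → 7 (second significant figure)
Orange → ×10^3 multiplier
Red → ±2% tolerance
87 × 1000 = 87000 Ω

87000 Ω ±2%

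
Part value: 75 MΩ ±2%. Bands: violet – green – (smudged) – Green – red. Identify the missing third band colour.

black

75000000 Ω = 750 × 10^5.
The third band gives digit 0 of the significand, and 0 is black.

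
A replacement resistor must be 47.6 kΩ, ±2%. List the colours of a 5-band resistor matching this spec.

47600 Ω = 476 × 10^2.
4 → yellow
7 → violet
6 → blue
Multiplier 10^2 → red.
±2% tolerance → red.

yellow, violet, blue, red, red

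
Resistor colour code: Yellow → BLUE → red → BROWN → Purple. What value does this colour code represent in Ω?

Yellow → 4 (first significant figure)
Blue → 6 (second significant figure)
Red → 2 (third significant figure)
Brown → ×10 multiplier
462 × 10 = 4620 Ω

4620 Ω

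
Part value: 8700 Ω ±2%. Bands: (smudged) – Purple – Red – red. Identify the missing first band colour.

8700 Ω = 87 × 10^2.
The first band gives digit 8 of the significand, and 8 is grey.

grey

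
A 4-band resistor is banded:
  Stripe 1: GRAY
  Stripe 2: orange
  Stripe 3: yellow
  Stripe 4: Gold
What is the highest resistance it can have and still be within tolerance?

871500 Ω

Grey → 8 (first significant figure)
Orange → 3 (second significant figure)
Yellow → ×10^4 multiplier
Gold → ±5% tolerance
83 × 10000 = 830000 Ω
Highest = 830000 × (1 + 5/100) = 871500 Ω.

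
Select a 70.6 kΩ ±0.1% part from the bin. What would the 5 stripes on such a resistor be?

70600 Ω = 706 × 10^2.
7 → violet
0 → black
6 → blue
Multiplier 10^2 → red.
±0.1% tolerance → violet.

violet, black, blue, red, violet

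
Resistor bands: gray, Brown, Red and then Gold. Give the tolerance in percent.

±5%

The last band, gold, is the tolerance band.
Gold corresponds to ±5%.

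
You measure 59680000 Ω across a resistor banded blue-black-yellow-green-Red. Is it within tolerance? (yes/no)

yes

Blue → 6 (first significant figure)
Black → 0 (second significant figure)
Yellow → 4 (third significant figure)
Green → ×10^5 multiplier
Red → ±2% tolerance
604 × 100000 = 60400000 Ω
Allowed range: 59192000 Ω to 61608000 Ω.
59680000 Ω lies inside that range.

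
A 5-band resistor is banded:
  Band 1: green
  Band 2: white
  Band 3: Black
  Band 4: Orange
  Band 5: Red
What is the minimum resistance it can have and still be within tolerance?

Green → 5 (first significant figure)
White → 9 (second significant figure)
Black → 0 (third significant figure)
Orange → ×10^3 multiplier
Red → ±2% tolerance
590 × 1000 = 590000 Ω
Minimum = 590000 × (1 − 2/100) = 578200 Ω.

578200 Ω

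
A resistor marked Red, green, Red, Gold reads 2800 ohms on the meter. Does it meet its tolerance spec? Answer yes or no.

no

Red → 2 (first significant figure)
Green → 5 (second significant figure)
Red → ×10^2 multiplier
Gold → ±5% tolerance
25 × 100 = 2500 Ω
Allowed range: 2375 Ω to 2625 Ω.
2800 ohms lies outside that range.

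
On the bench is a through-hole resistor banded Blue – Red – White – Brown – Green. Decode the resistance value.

Blue → 6 (first significant figure)
Red → 2 (second significant figure)
White → 9 (third significant figure)
Brown → ×10 multiplier
629 × 10 = 6290 Ω

6290 Ω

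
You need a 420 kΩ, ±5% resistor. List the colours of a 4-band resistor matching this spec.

yellow, red, yellow, gold

420000 Ω = 42 × 10^4.
4 → yellow
2 → red
Multiplier 10^4 → yellow.
±5% tolerance → gold.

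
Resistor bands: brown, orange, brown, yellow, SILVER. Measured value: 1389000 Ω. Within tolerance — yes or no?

Brown → 1 (first significant figure)
Orange → 3 (second significant figure)
Brown → 1 (third significant figure)
Yellow → ×10^4 multiplier
Silver → ±10% tolerance
131 × 10000 = 1310000 Ω
Allowed range: 1179000 Ω to 1441000 Ω.
1389000 Ω lies inside that range.

yes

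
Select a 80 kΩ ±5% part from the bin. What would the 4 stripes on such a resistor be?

grey, black, orange, gold

80000 Ω = 80 × 10^3.
8 → grey
0 → black
Multiplier 10^3 → orange.
±5% tolerance → gold.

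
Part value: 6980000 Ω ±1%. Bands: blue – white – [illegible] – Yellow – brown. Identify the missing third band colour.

6980000 Ω = 698 × 10^4.
The third band gives digit 8 of the significand, and 8 is grey.

grey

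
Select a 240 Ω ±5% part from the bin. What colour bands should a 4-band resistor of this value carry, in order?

red, yellow, brown, gold

240 Ω = 24 × 10^1.
2 → red
4 → yellow
Multiplier 10^1 → brown.
±5% tolerance → gold.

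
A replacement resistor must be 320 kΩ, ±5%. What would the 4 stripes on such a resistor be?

orange, red, yellow, gold

320000 Ω = 32 × 10^4.
3 → orange
2 → red
Multiplier 10^4 → yellow.
±5% tolerance → gold.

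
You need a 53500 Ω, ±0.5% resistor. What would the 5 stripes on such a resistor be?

53500 Ω = 535 × 10^2.
5 → green
3 → orange
5 → green
Multiplier 10^2 → red.
±0.5% tolerance → green.

green, orange, green, red, green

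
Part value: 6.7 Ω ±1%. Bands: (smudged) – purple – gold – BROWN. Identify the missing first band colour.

blue

6.7 Ω = 67 × 10^-1.
The first band gives digit 6 of the significand, and 6 is blue.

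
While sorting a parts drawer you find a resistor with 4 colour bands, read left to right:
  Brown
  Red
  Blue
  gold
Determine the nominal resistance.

Brown → 1 (first significant figure)
Red → 2 (second significant figure)
Blue → ×10^6 multiplier
12 × 1000000 = 12000000 Ω

12000000 Ω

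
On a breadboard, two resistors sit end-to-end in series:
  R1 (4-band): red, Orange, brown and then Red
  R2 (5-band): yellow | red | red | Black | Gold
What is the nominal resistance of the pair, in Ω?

R1: red, orange → 23; brown ×10 → 230 Ω.
R2: yellow, red, red → 422; black ×1 → 422 Ω.
Series: 230 + 422 = 652 Ω.

652 Ω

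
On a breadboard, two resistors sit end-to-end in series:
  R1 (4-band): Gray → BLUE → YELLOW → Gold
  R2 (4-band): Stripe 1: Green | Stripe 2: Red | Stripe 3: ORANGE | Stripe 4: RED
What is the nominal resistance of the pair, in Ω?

912000 Ω

R1: grey, blue → 86; yellow ×10^4 → 860000 Ω.
R2: green, red → 52; orange ×10^3 → 52000 Ω.
Series: 860000 + 52000 = 912000 Ω.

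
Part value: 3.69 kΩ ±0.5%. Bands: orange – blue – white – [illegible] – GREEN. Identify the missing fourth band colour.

brown

3690 Ω = 369 × 10^1.
The fourth band is the multiplier, 10^1, which is brown.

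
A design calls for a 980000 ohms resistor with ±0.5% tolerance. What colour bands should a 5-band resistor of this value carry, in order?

white, grey, black, orange, green

980000 Ω = 980 × 10^3.
9 → white
8 → grey
0 → black
Multiplier 10^3 → orange.
±0.5% tolerance → green.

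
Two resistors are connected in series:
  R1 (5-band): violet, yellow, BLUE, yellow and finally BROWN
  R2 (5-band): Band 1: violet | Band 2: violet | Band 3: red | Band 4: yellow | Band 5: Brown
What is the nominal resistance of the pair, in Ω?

15180000 Ω

R1: violet, yellow, blue → 746; yellow ×10^4 → 7460000 Ω.
R2: violet, violet, red → 772; yellow ×10^4 → 7720000 Ω.
Series: 7460000 + 7720000 = 15180000 Ω.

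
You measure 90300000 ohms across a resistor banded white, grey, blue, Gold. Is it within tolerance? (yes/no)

White → 9 (first significant figure)
Grey → 8 (second significant figure)
Blue → ×10^6 multiplier
Gold → ±5% tolerance
98 × 1000000 = 98000000 Ω
Allowed range: 93100000 Ω to 102900000 Ω.
90300000 ohms lies outside that range.

no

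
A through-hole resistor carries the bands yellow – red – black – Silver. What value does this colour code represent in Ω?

42 Ω

Yellow → 4 (first significant figure)
Red → 2 (second significant figure)
Black → ×1 multiplier
42 × 1 = 42 Ω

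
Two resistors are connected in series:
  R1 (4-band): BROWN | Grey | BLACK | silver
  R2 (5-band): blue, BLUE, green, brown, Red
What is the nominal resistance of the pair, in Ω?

R1: brown, grey → 18; black ×1 → 18 Ω.
R2: blue, blue, green → 665; brown ×10 → 6650 Ω.
Series: 18 + 6650 = 6668 Ω.

6668 Ω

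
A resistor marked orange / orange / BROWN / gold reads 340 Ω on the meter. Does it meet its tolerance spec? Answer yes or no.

yes

Orange → 3 (first significant figure)
Orange → 3 (second significant figure)
Brown → ×10 multiplier
Gold → ±5% tolerance
33 × 10 = 330 Ω
Allowed range: 313.5 Ω to 346.5 Ω.
340 Ω lies inside that range.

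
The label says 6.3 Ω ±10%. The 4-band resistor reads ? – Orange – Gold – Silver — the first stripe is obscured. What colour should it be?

blue

6.3 Ω = 63 × 10^-1.
The first band gives digit 6 of the significand, and 6 is blue.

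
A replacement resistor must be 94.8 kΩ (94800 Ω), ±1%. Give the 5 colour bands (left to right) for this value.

94800 Ω = 948 × 10^2.
9 → white
4 → yellow
8 → grey
Multiplier 10^2 → red.
±1% tolerance → brown.

white, yellow, grey, red, brown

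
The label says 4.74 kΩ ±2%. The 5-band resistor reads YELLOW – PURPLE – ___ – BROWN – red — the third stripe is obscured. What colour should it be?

yellow

4740 Ω = 474 × 10^1.
The third band gives digit 4 of the significand, and 4 is yellow.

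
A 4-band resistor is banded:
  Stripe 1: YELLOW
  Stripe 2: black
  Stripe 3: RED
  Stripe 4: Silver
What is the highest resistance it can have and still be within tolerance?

Yellow → 4 (first significant figure)
Black → 0 (second significant figure)
Red → ×10^2 multiplier
Silver → ±10% tolerance
40 × 100 = 4000 Ω
Highest = 4000 × (1 + 10/100) = 4400 Ω.

4400 Ω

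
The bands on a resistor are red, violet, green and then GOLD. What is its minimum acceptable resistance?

Red → 2 (first significant figure)
Violet → 7 (second significant figure)
Green → ×10^5 multiplier
Gold → ±5% tolerance
27 × 100000 = 2700000 Ω
Minimum = 2700000 × (1 − 5/100) = 2565000 Ω.

2565000 Ω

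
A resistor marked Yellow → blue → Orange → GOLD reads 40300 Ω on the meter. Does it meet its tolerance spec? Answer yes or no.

no

Yellow → 4 (first significant figure)
Blue → 6 (second significant figure)
Orange → ×10^3 multiplier
Gold → ±5% tolerance
46 × 1000 = 46000 Ω
Allowed range: 43700 Ω to 48300 Ω.
40300 Ω lies outside that range.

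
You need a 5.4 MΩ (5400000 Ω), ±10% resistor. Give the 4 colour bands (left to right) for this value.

green, yellow, green, silver

5400000 Ω = 54 × 10^5.
5 → green
4 → yellow
Multiplier 10^5 → green.
±10% tolerance → silver.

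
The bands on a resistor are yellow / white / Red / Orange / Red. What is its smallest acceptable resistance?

482160 Ω

Yellow → 4 (first significant figure)
White → 9 (second significant figure)
Red → 2 (third significant figure)
Orange → ×10^3 multiplier
Red → ±2% tolerance
492 × 1000 = 492000 Ω
Smallest = 492000 × (1 − 2/100) = 482160 Ω.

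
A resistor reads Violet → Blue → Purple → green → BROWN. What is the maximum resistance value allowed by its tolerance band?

Violet → 7 (first significant figure)
Blue → 6 (second significant figure)
Violet → 7 (third significant figure)
Green → ×10^5 multiplier
Brown → ±1% tolerance
767 × 100000 = 76700000 Ω
Maximum = 76700000 × (1 + 1/100) = 77467000 Ω.

77467000 Ω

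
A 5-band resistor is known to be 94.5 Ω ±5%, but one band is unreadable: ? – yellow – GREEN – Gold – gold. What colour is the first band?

white

94.5 Ω = 945 × 10^-1.
The first band gives digit 9 of the significand, and 9 is white.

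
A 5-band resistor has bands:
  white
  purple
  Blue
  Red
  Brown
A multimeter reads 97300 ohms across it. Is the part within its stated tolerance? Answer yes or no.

yes

White → 9 (first significant figure)
Violet → 7 (second significant figure)
Blue → 6 (third significant figure)
Red → ×10^2 multiplier
Brown → ±1% tolerance
976 × 100 = 97600 Ω
Allowed range: 96624 Ω to 98576 Ω.
97300 ohms lies inside that range.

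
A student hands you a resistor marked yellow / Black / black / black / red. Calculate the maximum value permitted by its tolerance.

Yellow → 4 (first significant figure)
Black → 0 (second significant figure)
Black → 0 (third significant figure)
Black → ×1 multiplier
Red → ±2% tolerance
400 × 1 = 400 Ω
Maximum = 400 × (1 + 2/100) = 408 Ω.

408 Ω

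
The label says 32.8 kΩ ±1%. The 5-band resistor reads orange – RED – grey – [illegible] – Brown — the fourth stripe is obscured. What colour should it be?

red

32800 Ω = 328 × 10^2.
The fourth band is the multiplier, 10^2, which is red.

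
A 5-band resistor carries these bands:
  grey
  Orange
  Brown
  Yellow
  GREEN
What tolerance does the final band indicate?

±0.5%

The last band, green, is the tolerance band.
Green corresponds to ±0.5%.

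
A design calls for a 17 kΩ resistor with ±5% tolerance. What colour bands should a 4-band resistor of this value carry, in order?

17000 Ω = 17 × 10^3.
1 → brown
7 → violet
Multiplier 10^3 → orange.
±5% tolerance → gold.

brown, violet, orange, gold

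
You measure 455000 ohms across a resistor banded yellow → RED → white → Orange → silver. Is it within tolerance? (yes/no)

Yellow → 4 (first significant figure)
Red → 2 (second significant figure)
White → 9 (third significant figure)
Orange → ×10^3 multiplier
Silver → ±10% tolerance
429 × 1000 = 429000 Ω
Allowed range: 386100 Ω to 471900 Ω.
455000 ohms lies inside that range.

yes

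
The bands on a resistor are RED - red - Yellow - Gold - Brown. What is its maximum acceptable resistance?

22.624 Ω

Red → 2 (first significant figure)
Red → 2 (second significant figure)
Yellow → 4 (third significant figure)
Gold → ×0.1 multiplier
Brown → ±1% tolerance
224 × 0.1 = 22.4 Ω
Maximum = 22.4 × (1 + 1/100) = 22.624 Ω.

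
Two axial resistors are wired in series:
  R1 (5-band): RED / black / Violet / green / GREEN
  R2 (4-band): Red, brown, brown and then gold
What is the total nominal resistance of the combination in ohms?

R1: red, black, violet → 207; green ×10^5 → 20700000 Ω.
R2: red, brown → 21; brown ×10 → 210 Ω.
Series: 20700000 + 210 = 20700210 Ω.

20700210 Ω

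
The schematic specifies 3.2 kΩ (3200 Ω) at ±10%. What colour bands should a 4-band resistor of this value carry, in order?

3200 Ω = 32 × 10^2.
3 → orange
2 → red
Multiplier 10^2 → red.
±10% tolerance → silver.

orange, red, red, silver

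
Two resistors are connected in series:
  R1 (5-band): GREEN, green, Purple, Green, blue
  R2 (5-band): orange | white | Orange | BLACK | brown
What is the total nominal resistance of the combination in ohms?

R1: green, green, violet → 557; green ×10^5 → 55700000 Ω.
R2: orange, white, orange → 393; black ×1 → 393 Ω.
Series: 55700000 + 393 = 55700393 Ω.

55700393 Ω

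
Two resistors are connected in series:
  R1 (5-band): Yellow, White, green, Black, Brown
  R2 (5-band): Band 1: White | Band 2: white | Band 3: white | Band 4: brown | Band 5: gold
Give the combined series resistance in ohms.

R1: yellow, white, green → 495; black ×1 → 495 Ω.
R2: white, white, white → 999; brown ×10 → 9990 Ω.
Series: 495 + 9990 = 10485 Ω.

10485 Ω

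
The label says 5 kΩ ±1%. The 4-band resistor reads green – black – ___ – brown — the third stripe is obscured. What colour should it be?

5000 Ω = 50 × 10^2.
The third band is the multiplier, 10^2, which is red.

red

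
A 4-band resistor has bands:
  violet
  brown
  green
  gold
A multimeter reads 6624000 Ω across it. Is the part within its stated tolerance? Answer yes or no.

no

Violet → 7 (first significant figure)
Brown → 1 (second significant figure)
Green → ×10^5 multiplier
Gold → ±5% tolerance
71 × 100000 = 7100000 Ω
Allowed range: 6745000 Ω to 7455000 Ω.
6624000 Ω lies outside that range.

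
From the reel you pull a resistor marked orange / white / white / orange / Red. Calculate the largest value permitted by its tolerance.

406980 Ω

Orange → 3 (first significant figure)
White → 9 (second significant figure)
White → 9 (third significant figure)
Orange → ×10^3 multiplier
Red → ±2% tolerance
399 × 1000 = 399000 Ω
Largest = 399000 × (1 + 2/100) = 406980 Ω.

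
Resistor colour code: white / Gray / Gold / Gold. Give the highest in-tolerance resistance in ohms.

White → 9 (first significant figure)
Grey → 8 (second significant figure)
Gold → ×0.1 multiplier
Gold → ±5% tolerance
98 × 0.1 = 9.8 Ω
Highest = 9.8 × (1 + 5/100) = 10.29 Ω.

10.29 Ω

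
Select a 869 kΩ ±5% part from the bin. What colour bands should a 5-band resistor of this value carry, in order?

869000 Ω = 869 × 10^3.
8 → grey
6 → blue
9 → white
Multiplier 10^3 → orange.
±5% tolerance → gold.

grey, blue, white, orange, gold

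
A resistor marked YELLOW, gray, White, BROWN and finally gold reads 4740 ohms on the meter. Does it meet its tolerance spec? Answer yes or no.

Yellow → 4 (first significant figure)
Grey → 8 (second significant figure)
White → 9 (third significant figure)
Brown → ×10 multiplier
Gold → ±5% tolerance
489 × 10 = 4890 Ω
Allowed range: 4645.5 Ω to 5134.5 Ω.
4740 ohms lies inside that range.

yes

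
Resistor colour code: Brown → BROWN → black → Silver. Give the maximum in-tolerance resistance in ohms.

12.1 Ω

Brown → 1 (first significant figure)
Brown → 1 (second significant figure)
Black → ×1 multiplier
Silver → ±10% tolerance
11 × 1 = 11 Ω
Maximum = 11 × (1 + 10/100) = 12.1 Ω.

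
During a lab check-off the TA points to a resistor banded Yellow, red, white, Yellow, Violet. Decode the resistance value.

Yellow → 4 (first significant figure)
Red → 2 (second significant figure)
White → 9 (third significant figure)
Yellow → ×10^4 multiplier
429 × 10000 = 4290000 Ω

4290000 Ω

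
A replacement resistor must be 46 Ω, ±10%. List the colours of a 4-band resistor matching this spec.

yellow, blue, black, silver

46 Ω = 46 × 10^0.
4 → yellow
6 → blue
Multiplier 10^0 → black.
±10% tolerance → silver.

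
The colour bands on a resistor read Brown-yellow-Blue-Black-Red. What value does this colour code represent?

Brown → 1 (first significant figure)
Yellow → 4 (second significant figure)
Blue → 6 (third significant figure)
Black → ×1 multiplier
146 × 1 = 146 Ω

146 Ω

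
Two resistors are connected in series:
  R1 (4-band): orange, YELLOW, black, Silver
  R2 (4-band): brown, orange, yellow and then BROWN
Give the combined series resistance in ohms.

130034 Ω

R1: orange, yellow → 34; black ×1 → 34 Ω.
R2: brown, orange → 13; yellow ×10^4 → 130000 Ω.
Series: 34 + 130000 = 130034 Ω.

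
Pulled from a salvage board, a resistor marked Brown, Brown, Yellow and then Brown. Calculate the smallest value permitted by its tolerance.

Brown → 1 (first significant figure)
Brown → 1 (second significant figure)
Yellow → ×10^4 multiplier
Brown → ±1% tolerance
11 × 10000 = 110000 Ω
Smallest = 110000 × (1 − 1/100) = 108900 Ω.

108900 Ω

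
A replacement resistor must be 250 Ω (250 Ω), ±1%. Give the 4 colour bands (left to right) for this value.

250 Ω = 25 × 10^1.
2 → red
5 → green
Multiplier 10^1 → brown.
±1% tolerance → brown.

red, green, brown, brown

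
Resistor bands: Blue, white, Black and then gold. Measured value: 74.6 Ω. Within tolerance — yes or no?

Blue → 6 (first significant figure)
White → 9 (second significant figure)
Black → ×1 multiplier
Gold → ±5% tolerance
69 × 1 = 69 Ω
Allowed range: 65.55 Ω to 72.45 Ω.
74.6 Ω lies outside that range.

no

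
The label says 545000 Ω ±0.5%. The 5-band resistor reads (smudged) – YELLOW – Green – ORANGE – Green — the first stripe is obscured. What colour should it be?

green

545000 Ω = 545 × 10^3.
The first band gives digit 5 of the significand, and 5 is green.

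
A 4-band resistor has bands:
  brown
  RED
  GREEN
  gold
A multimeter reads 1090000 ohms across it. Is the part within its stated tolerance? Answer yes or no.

no

Brown → 1 (first significant figure)
Red → 2 (second significant figure)
Green → ×10^5 multiplier
Gold → ±5% tolerance
12 × 100000 = 1200000 Ω
Allowed range: 1140000 Ω to 1260000 Ω.
1090000 ohms lies outside that range.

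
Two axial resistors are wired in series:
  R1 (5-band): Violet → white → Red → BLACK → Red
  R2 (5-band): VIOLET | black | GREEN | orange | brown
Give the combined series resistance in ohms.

705792 Ω

R1: violet, white, red → 792; black ×1 → 792 Ω.
R2: violet, black, green → 705; orange ×10^3 → 705000 Ω.
Series: 792 + 705000 = 705792 Ω.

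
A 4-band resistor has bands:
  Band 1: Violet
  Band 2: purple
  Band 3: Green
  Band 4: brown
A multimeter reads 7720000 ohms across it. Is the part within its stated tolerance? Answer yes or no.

Violet → 7 (first significant figure)
Violet → 7 (second significant figure)
Green → ×10^5 multiplier
Brown → ±1% tolerance
77 × 100000 = 7700000 Ω
Allowed range: 7623000 Ω to 7777000 Ω.
7720000 ohms lies inside that range.

yes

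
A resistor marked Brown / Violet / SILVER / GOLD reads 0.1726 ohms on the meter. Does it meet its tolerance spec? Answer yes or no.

Brown → 1 (first significant figure)
Violet → 7 (second significant figure)
Silver → ×0.01 multiplier
Gold → ±5% tolerance
17 × 0.01 = 0.17 Ω
Allowed range: 0.1615 Ω to 0.1785 Ω.
0.1726 ohms lies inside that range.

yes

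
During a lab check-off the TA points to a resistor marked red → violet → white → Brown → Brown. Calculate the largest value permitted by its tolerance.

Red → 2 (first significant figure)
Violet → 7 (second significant figure)
White → 9 (third significant figure)
Brown → ×10 multiplier
Brown → ±1% tolerance
279 × 10 = 2790 Ω
Largest = 2790 × (1 + 1/100) = 2817.9 Ω.

2817.9 Ω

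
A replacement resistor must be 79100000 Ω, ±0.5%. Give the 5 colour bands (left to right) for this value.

79100000 Ω = 791 × 10^5.
7 → violet
9 → white
1 → brown
Multiplier 10^5 → green.
±0.5% tolerance → green.

violet, white, brown, green, green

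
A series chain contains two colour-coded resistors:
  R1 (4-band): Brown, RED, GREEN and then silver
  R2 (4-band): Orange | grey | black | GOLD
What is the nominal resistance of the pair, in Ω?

R1: brown, red → 12; green ×10^5 → 1200000 Ω.
R2: orange, grey → 38; black ×1 → 38 Ω.
Series: 1200000 + 38 = 1200038 Ω.

1200038 Ω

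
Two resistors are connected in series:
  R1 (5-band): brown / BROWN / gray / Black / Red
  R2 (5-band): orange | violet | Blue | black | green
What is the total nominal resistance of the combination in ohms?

R1: brown, brown, grey → 118; black ×1 → 118 Ω.
R2: orange, violet, blue → 376; black ×1 → 376 Ω.
Series: 118 + 376 = 494 Ω.

494 Ω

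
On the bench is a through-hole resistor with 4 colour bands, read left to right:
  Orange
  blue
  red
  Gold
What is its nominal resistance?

3600 Ω

Orange → 3 (first significant figure)
Blue → 6 (second significant figure)
Red → ×10^2 multiplier
36 × 100 = 3600 Ω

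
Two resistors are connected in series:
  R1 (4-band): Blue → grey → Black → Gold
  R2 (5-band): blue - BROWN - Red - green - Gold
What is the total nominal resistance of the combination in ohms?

R1: blue, grey → 68; black ×1 → 68 Ω.
R2: blue, brown, red → 612; green ×10^5 → 61200000 Ω.
Series: 68 + 61200000 = 61200068 Ω.

61200068 Ω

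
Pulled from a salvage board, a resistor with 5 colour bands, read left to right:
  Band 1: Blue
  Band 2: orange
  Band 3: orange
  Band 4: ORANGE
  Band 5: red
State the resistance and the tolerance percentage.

633000 Ω ±2%

Blue → 6 (first significant figure)
Orange → 3 (second significant figure)
Orange → 3 (third significant figure)
Orange → ×10^3 multiplier
Red → ±2% tolerance
633 × 1000 = 633000 Ω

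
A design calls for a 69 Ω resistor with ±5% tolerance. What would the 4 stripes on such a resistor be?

69 Ω = 69 × 10^0.
6 → blue
9 → white
Multiplier 10^0 → black.
±5% tolerance → gold.

blue, white, black, gold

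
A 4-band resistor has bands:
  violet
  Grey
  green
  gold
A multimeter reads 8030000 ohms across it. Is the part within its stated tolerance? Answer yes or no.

Violet → 7 (first significant figure)
Grey → 8 (second significant figure)
Green → ×10^5 multiplier
Gold → ±5% tolerance
78 × 100000 = 7800000 Ω
Allowed range: 7410000 Ω to 8190000 Ω.
8030000 ohms lies inside that range.

yes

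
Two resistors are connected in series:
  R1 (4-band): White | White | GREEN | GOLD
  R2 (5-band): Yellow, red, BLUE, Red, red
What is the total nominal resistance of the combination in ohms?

R1: white, white → 99; green ×10^5 → 9900000 Ω.
R2: yellow, red, blue → 426; red ×10^2 → 42600 Ω.
Series: 9900000 + 42600 = 9942600 Ω.

9942600 Ω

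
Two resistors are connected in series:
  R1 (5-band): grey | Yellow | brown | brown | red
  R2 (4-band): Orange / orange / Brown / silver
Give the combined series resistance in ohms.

8740 Ω

R1: grey, yellow, brown → 841; brown ×10 → 8410 Ω.
R2: orange, orange → 33; brown ×10 → 330 Ω.
Series: 8410 + 330 = 8740 Ω.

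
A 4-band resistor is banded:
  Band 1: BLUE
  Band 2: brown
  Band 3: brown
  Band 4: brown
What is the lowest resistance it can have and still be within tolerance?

603.9 Ω

Blue → 6 (first significant figure)
Brown → 1 (second significant figure)
Brown → ×10 multiplier
Brown → ±1% tolerance
61 × 10 = 610 Ω
Lowest = 610 × (1 − 1/100) = 603.9 Ω.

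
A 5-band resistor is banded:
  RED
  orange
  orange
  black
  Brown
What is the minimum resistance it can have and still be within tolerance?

230.67 Ω

Red → 2 (first significant figure)
Orange → 3 (second significant figure)
Orange → 3 (third significant figure)
Black → ×1 multiplier
Brown → ±1% tolerance
233 × 1 = 233 Ω
Minimum = 233 × (1 − 1/100) = 230.67 Ω.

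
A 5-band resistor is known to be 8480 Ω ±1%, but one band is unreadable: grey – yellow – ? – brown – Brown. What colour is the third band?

grey

8480 Ω = 848 × 10^1.
The third band gives digit 8 of the significand, and 8 is grey.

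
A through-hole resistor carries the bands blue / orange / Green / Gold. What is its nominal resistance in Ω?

6300000 Ω

Blue → 6 (first significant figure)
Orange → 3 (second significant figure)
Green → ×10^5 multiplier
63 × 100000 = 6300000 Ω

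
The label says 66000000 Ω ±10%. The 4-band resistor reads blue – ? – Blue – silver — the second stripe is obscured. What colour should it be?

66000000 Ω = 66 × 10^6.
The second band gives digit 6 of the significand, and 6 is blue.

blue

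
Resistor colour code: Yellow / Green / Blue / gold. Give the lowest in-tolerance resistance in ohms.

Yellow → 4 (first significant figure)
Green → 5 (second significant figure)
Blue → ×10^6 multiplier
Gold → ±5% tolerance
45 × 1000000 = 45000000 Ω
Lowest = 45000000 × (1 − 5/100) = 42750000 Ω.

42750000 Ω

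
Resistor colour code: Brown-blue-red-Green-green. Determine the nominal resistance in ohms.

16200000 Ω

Brown → 1 (first significant figure)
Blue → 6 (second significant figure)
Red → 2 (third significant figure)
Green → ×10^5 multiplier
162 × 100000 = 16200000 Ω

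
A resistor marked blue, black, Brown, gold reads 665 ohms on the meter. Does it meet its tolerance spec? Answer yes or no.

Blue → 6 (first significant figure)
Black → 0 (second significant figure)
Brown → ×10 multiplier
Gold → ±5% tolerance
60 × 10 = 600 Ω
Allowed range: 570 Ω to 630 Ω.
665 ohms lies outside that range.

no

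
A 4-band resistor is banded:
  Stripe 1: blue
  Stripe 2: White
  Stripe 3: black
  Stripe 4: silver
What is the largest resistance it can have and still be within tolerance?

Blue → 6 (first significant figure)
White → 9 (second significant figure)
Black → ×1 multiplier
Silver → ±10% tolerance
69 × 1 = 69 Ω
Largest = 69 × (1 + 10/100) = 75.9 Ω.

75.9 Ω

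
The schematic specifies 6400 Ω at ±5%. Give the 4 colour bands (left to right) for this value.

blue, yellow, red, gold

6400 Ω = 64 × 10^2.
6 → blue
4 → yellow
Multiplier 10^2 → red.
±5% tolerance → gold.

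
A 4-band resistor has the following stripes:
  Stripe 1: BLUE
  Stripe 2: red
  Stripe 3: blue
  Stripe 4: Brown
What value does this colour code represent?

62000000 Ω

Blue → 6 (first significant figure)
Red → 2 (second significant figure)
Blue → ×10^6 multiplier
62 × 1000000 = 62000000 Ω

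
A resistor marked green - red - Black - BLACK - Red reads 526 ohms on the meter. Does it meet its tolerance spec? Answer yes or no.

yes

Green → 5 (first significant figure)
Red → 2 (second significant figure)
Black → 0 (third significant figure)
Black → ×1 multiplier
Red → ±2% tolerance
520 × 1 = 520 Ω
Allowed range: 509.6 Ω to 530.4 Ω.
526 ohms lies inside that range.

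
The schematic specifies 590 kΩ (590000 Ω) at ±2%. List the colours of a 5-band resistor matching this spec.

green, white, black, orange, red

590000 Ω = 590 × 10^3.
5 → green
9 → white
0 → black
Multiplier 10^3 → orange.
±2% tolerance → red.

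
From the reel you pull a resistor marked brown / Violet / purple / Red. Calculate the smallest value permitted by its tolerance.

166600000 Ω

Brown → 1 (first significant figure)
Violet → 7 (second significant figure)
Violet → ×10^7 multiplier
Red → ±2% tolerance
17 × 10000000 = 170000000 Ω
Smallest = 170000000 × (1 − 2/100) = 166600000 Ω.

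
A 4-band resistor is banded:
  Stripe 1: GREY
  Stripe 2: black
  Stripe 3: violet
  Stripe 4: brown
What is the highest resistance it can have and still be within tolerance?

808000000 Ω

Grey → 8 (first significant figure)
Black → 0 (second significant figure)
Violet → ×10^7 multiplier
Brown → ±1% tolerance
80 × 10000000 = 800000000 Ω
Highest = 800000000 × (1 + 1/100) = 808000000 Ω.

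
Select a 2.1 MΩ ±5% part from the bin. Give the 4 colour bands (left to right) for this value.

2100000 Ω = 21 × 10^5.
2 → red
1 → brown
Multiplier 10^5 → green.
±5% tolerance → gold.

red, brown, green, gold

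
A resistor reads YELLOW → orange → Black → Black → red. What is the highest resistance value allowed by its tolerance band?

Yellow → 4 (first significant figure)
Orange → 3 (second significant figure)
Black → 0 (third significant figure)
Black → ×1 multiplier
Red → ±2% tolerance
430 × 1 = 430 Ω
Highest = 430 × (1 + 2/100) = 438.6 Ω.

438.6 Ω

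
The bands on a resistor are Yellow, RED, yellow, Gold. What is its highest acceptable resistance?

441000 Ω

Yellow → 4 (first significant figure)
Red → 2 (second significant figure)
Yellow → ×10^4 multiplier
Gold → ±5% tolerance
42 × 10000 = 420000 Ω
Highest = 420000 × (1 + 5/100) = 441000 Ω.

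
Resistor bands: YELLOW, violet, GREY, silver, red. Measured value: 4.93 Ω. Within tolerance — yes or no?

no

Yellow → 4 (first significant figure)
Violet → 7 (second significant figure)
Grey → 8 (third significant figure)
Silver → ×0.01 multiplier
Red → ±2% tolerance
478 × 0.01 = 4.78 Ω
Allowed range: 4.6844 Ω to 4.8756 Ω.
4.93 Ω lies outside that range.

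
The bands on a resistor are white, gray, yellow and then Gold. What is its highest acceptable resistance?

1029000 Ω

White → 9 (first significant figure)
Grey → 8 (second significant figure)
Yellow → ×10^4 multiplier
Gold → ±5% tolerance
98 × 10000 = 980000 Ω
Highest = 980000 × (1 + 5/100) = 1029000 Ω.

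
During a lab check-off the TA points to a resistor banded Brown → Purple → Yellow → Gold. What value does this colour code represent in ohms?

170000 Ω

Brown → 1 (first significant figure)
Violet → 7 (second significant figure)
Yellow → ×10^4 multiplier
17 × 10000 = 170000 Ω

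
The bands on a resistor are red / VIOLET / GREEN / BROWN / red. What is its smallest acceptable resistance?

2695 Ω

Red → 2 (first significant figure)
Violet → 7 (second significant figure)
Green → 5 (third significant figure)
Brown → ×10 multiplier
Red → ±2% tolerance
275 × 10 = 2750 Ω
Smallest = 2750 × (1 − 2/100) = 2695 Ω.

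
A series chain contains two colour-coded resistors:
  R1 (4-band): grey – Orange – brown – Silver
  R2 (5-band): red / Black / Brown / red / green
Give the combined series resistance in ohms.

20930 Ω

R1: grey, orange → 83; brown ×10 → 830 Ω.
R2: red, black, brown → 201; red ×10^2 → 20100 Ω.
Series: 830 + 20100 = 20930 Ω.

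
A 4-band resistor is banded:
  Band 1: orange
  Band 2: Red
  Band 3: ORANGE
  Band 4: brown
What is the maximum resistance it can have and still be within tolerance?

Orange → 3 (first significant figure)
Red → 2 (second significant figure)
Orange → ×10^3 multiplier
Brown → ±1% tolerance
32 × 1000 = 32000 Ω
Maximum = 32000 × (1 + 1/100) = 32320 Ω.

32320 Ω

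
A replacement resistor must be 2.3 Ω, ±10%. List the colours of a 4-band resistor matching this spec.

2.3 Ω = 23 × 10^-1.
2 → red
3 → orange
Multiplier 10^-1 → gold.
±10% tolerance → silver.

red, orange, gold, silver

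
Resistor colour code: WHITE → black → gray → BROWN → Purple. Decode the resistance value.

9080 Ω

White → 9 (first significant figure)
Black → 0 (second significant figure)
Grey → 8 (third significant figure)
Brown → ×10 multiplier
908 × 10 = 9080 Ω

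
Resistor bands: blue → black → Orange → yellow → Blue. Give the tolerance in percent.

±0.25%

The last band, blue, is the tolerance band.
Blue corresponds to ±0.25%.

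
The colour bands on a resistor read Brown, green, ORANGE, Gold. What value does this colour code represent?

15000 Ω

Brown → 1 (first significant figure)
Green → 5 (second significant figure)
Orange → ×10^3 multiplier
15 × 1000 = 15000 Ω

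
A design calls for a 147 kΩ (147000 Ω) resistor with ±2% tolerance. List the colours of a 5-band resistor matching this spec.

147000 Ω = 147 × 10^3.
1 → brown
4 → yellow
7 → violet
Multiplier 10^3 → orange.
±2% tolerance → red.

brown, yellow, violet, orange, red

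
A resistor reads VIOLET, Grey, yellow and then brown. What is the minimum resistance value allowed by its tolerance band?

Violet → 7 (first significant figure)
Grey → 8 (second significant figure)
Yellow → ×10^4 multiplier
Brown → ±1% tolerance
78 × 10000 = 780000 Ω
Minimum = 780000 × (1 − 1/100) = 772200 Ω.

772200 Ω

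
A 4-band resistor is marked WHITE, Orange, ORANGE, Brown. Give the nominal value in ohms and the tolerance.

White → 9 (first significant figure)
Orange → 3 (second significant figure)
Orange → ×10^3 multiplier
Brown → ±1% tolerance
93 × 1000 = 93000 Ω

93000 Ω ±1%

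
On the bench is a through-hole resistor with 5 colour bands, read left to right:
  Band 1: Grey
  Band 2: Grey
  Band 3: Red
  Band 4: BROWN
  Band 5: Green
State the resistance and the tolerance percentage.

Grey → 8 (first significant figure)
Grey → 8 (second significant figure)
Red → 2 (third significant figure)
Brown → ×10 multiplier
Green → ±0.5% tolerance
882 × 10 = 8820 Ω

8820 Ω ±0.5%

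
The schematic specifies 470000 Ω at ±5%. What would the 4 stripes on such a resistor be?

470000 Ω = 47 × 10^4.
4 → yellow
7 → violet
Multiplier 10^4 → yellow.
±5% tolerance → gold.

yellow, violet, yellow, gold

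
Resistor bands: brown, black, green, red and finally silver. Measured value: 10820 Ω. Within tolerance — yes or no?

Brown → 1 (first significant figure)
Black → 0 (second significant figure)
Green → 5 (third significant figure)
Red → ×10^2 multiplier
Silver → ±10% tolerance
105 × 100 = 10500 Ω
Allowed range: 9450 Ω to 11550 Ω.
10820 Ω lies inside that range.

yes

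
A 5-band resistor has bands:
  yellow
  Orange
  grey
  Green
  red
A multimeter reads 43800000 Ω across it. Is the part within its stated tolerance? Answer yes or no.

Yellow → 4 (first significant figure)
Orange → 3 (second significant figure)
Grey → 8 (third significant figure)
Green → ×10^5 multiplier
Red → ±2% tolerance
438 × 100000 = 43800000 Ω
Allowed range: 42924000 Ω to 44676000 Ω.
43800000 Ω lies inside that range.

yes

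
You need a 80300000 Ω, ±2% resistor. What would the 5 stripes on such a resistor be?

80300000 Ω = 803 × 10^5.
8 → grey
0 → black
3 → orange
Multiplier 10^5 → green.
±2% tolerance → red.

grey, black, orange, green, red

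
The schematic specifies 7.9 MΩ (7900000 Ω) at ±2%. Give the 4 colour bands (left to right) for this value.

violet, white, green, red

7900000 Ω = 79 × 10^5.
7 → violet
9 → white
Multiplier 10^5 → green.
±2% tolerance → red.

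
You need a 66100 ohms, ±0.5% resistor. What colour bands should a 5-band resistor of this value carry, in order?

66100 Ω = 661 × 10^2.
6 → blue
6 → blue
1 → brown
Multiplier 10^2 → red.
±0.5% tolerance → green.

blue, blue, brown, red, green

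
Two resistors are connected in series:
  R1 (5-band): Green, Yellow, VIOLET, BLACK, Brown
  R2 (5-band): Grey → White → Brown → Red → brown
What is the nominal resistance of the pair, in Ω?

R1: green, yellow, violet → 547; black ×1 → 547 Ω.
R2: grey, white, brown → 891; red ×10^2 → 89100 Ω.
Series: 547 + 89100 = 89647 Ω.

89647 Ω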